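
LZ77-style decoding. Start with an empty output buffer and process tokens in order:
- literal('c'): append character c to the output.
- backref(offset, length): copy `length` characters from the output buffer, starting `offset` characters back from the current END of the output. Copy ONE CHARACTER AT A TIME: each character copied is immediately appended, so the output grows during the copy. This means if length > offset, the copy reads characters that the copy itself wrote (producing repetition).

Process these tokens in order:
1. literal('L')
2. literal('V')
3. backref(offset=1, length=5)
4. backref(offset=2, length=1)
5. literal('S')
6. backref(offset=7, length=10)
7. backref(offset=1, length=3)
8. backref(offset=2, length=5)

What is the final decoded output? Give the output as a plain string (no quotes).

Token 1: literal('L'). Output: "L"
Token 2: literal('V'). Output: "LV"
Token 3: backref(off=1, len=5) (overlapping!). Copied 'VVVVV' from pos 1. Output: "LVVVVVV"
Token 4: backref(off=2, len=1). Copied 'V' from pos 5. Output: "LVVVVVVV"
Token 5: literal('S'). Output: "LVVVVVVVS"
Token 6: backref(off=7, len=10) (overlapping!). Copied 'VVVVVVSVVV' from pos 2. Output: "LVVVVVVVSVVVVVVSVVV"
Token 7: backref(off=1, len=3) (overlapping!). Copied 'VVV' from pos 18. Output: "LVVVVVVVSVVVVVVSVVVVVV"
Token 8: backref(off=2, len=5) (overlapping!). Copied 'VVVVV' from pos 20. Output: "LVVVVVVVSVVVVVVSVVVVVVVVVVV"

Answer: LVVVVVVVSVVVVVVSVVVVVVVVVVV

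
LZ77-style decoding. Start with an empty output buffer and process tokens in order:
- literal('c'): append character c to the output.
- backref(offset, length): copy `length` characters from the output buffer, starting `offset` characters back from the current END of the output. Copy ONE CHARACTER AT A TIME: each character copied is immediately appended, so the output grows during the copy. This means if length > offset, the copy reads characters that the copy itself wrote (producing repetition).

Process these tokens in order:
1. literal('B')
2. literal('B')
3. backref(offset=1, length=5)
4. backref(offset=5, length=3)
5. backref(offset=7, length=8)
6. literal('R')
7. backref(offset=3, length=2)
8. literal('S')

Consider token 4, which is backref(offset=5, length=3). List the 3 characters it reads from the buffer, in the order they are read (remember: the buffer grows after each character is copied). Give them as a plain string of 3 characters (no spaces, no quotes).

Answer: BBB

Derivation:
Token 1: literal('B'). Output: "B"
Token 2: literal('B'). Output: "BB"
Token 3: backref(off=1, len=5) (overlapping!). Copied 'BBBBB' from pos 1. Output: "BBBBBBB"
Token 4: backref(off=5, len=3). Buffer before: "BBBBBBB" (len 7)
  byte 1: read out[2]='B', append. Buffer now: "BBBBBBBB"
  byte 2: read out[3]='B', append. Buffer now: "BBBBBBBBB"
  byte 3: read out[4]='B', append. Buffer now: "BBBBBBBBBB"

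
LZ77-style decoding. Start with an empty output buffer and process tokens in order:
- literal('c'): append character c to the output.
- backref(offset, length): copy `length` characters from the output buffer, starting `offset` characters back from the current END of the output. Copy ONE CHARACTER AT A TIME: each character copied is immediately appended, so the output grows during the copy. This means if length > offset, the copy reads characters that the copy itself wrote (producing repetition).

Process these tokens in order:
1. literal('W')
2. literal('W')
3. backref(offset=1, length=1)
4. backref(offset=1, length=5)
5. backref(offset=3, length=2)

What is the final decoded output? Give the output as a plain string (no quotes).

Answer: WWWWWWWWWW

Derivation:
Token 1: literal('W'). Output: "W"
Token 2: literal('W'). Output: "WW"
Token 3: backref(off=1, len=1). Copied 'W' from pos 1. Output: "WWW"
Token 4: backref(off=1, len=5) (overlapping!). Copied 'WWWWW' from pos 2. Output: "WWWWWWWW"
Token 5: backref(off=3, len=2). Copied 'WW' from pos 5. Output: "WWWWWWWWWW"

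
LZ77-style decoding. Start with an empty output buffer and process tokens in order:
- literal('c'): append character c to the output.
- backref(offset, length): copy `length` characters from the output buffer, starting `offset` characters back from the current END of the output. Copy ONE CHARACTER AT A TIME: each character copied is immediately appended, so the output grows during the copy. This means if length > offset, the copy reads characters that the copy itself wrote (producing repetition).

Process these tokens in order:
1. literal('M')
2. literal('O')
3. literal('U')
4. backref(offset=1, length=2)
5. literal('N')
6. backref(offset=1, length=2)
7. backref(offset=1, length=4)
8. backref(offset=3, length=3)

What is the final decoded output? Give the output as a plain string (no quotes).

Token 1: literal('M'). Output: "M"
Token 2: literal('O'). Output: "MO"
Token 3: literal('U'). Output: "MOU"
Token 4: backref(off=1, len=2) (overlapping!). Copied 'UU' from pos 2. Output: "MOUUU"
Token 5: literal('N'). Output: "MOUUUN"
Token 6: backref(off=1, len=2) (overlapping!). Copied 'NN' from pos 5. Output: "MOUUUNNN"
Token 7: backref(off=1, len=4) (overlapping!). Copied 'NNNN' from pos 7. Output: "MOUUUNNNNNNN"
Token 8: backref(off=3, len=3). Copied 'NNN' from pos 9. Output: "MOUUUNNNNNNNNNN"

Answer: MOUUUNNNNNNNNNN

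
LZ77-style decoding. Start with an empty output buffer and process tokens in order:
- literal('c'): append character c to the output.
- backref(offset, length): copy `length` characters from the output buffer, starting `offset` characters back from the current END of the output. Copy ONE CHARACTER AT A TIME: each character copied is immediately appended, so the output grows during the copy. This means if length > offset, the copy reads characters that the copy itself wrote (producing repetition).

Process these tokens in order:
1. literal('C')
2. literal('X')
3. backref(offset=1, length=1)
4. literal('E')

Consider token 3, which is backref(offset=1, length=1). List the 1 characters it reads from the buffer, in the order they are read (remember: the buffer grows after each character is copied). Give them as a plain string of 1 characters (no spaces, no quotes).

Answer: X

Derivation:
Token 1: literal('C'). Output: "C"
Token 2: literal('X'). Output: "CX"
Token 3: backref(off=1, len=1). Buffer before: "CX" (len 2)
  byte 1: read out[1]='X', append. Buffer now: "CXX"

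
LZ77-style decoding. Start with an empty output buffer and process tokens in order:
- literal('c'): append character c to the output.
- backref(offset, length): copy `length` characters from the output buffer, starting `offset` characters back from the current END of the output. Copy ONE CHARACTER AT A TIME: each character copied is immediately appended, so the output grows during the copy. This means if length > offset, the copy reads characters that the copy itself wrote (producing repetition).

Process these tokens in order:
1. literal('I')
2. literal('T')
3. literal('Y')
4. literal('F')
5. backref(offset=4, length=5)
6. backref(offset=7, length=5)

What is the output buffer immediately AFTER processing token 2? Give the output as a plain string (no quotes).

Answer: IT

Derivation:
Token 1: literal('I'). Output: "I"
Token 2: literal('T'). Output: "IT"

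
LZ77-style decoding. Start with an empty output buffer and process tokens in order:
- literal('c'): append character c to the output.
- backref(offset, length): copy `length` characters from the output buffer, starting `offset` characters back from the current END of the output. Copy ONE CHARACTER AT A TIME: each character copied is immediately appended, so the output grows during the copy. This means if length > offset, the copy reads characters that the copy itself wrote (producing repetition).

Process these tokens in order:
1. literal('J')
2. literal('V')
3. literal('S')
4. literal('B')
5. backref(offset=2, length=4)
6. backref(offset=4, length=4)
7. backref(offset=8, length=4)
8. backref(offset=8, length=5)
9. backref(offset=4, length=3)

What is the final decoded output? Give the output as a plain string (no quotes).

Token 1: literal('J'). Output: "J"
Token 2: literal('V'). Output: "JV"
Token 3: literal('S'). Output: "JVS"
Token 4: literal('B'). Output: "JVSB"
Token 5: backref(off=2, len=4) (overlapping!). Copied 'SBSB' from pos 2. Output: "JVSBSBSB"
Token 6: backref(off=4, len=4). Copied 'SBSB' from pos 4. Output: "JVSBSBSBSBSB"
Token 7: backref(off=8, len=4). Copied 'SBSB' from pos 4. Output: "JVSBSBSBSBSBSBSB"
Token 8: backref(off=8, len=5). Copied 'SBSBS' from pos 8. Output: "JVSBSBSBSBSBSBSBSBSBS"
Token 9: backref(off=4, len=3). Copied 'BSB' from pos 17. Output: "JVSBSBSBSBSBSBSBSBSBSBSB"

Answer: JVSBSBSBSBSBSBSBSBSBSBSB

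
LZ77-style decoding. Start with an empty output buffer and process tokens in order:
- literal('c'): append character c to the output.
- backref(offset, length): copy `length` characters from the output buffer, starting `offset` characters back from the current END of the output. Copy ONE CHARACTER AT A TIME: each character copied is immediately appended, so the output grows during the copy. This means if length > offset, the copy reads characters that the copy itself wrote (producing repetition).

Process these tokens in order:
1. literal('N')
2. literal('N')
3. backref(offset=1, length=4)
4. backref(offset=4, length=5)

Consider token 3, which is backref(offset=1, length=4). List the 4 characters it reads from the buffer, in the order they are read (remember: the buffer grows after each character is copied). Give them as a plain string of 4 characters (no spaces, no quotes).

Token 1: literal('N'). Output: "N"
Token 2: literal('N'). Output: "NN"
Token 3: backref(off=1, len=4). Buffer before: "NN" (len 2)
  byte 1: read out[1]='N', append. Buffer now: "NNN"
  byte 2: read out[2]='N', append. Buffer now: "NNNN"
  byte 3: read out[3]='N', append. Buffer now: "NNNNN"
  byte 4: read out[4]='N', append. Buffer now: "NNNNNN"

Answer: NNNN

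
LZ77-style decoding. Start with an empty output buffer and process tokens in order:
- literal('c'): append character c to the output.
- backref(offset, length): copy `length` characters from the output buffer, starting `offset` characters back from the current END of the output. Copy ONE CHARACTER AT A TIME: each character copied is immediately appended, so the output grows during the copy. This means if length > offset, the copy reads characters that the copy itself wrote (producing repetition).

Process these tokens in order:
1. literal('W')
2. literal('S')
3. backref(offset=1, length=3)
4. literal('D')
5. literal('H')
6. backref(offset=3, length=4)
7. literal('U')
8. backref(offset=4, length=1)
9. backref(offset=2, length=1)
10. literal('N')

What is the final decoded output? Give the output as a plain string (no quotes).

Token 1: literal('W'). Output: "W"
Token 2: literal('S'). Output: "WS"
Token 3: backref(off=1, len=3) (overlapping!). Copied 'SSS' from pos 1. Output: "WSSSS"
Token 4: literal('D'). Output: "WSSSSD"
Token 5: literal('H'). Output: "WSSSSDH"
Token 6: backref(off=3, len=4) (overlapping!). Copied 'SDHS' from pos 4. Output: "WSSSSDHSDHS"
Token 7: literal('U'). Output: "WSSSSDHSDHSU"
Token 8: backref(off=4, len=1). Copied 'D' from pos 8. Output: "WSSSSDHSDHSUD"
Token 9: backref(off=2, len=1). Copied 'U' from pos 11. Output: "WSSSSDHSDHSUDU"
Token 10: literal('N'). Output: "WSSSSDHSDHSUDUN"

Answer: WSSSSDHSDHSUDUN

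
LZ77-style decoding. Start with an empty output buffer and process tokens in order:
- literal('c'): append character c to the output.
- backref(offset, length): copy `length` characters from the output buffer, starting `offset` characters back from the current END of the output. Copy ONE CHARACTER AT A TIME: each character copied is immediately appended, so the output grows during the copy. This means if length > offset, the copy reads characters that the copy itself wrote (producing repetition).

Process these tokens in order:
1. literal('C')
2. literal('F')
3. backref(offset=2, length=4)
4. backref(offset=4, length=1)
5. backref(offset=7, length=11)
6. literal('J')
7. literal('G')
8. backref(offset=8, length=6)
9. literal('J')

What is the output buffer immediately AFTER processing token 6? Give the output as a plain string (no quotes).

Answer: CFCFCFCCFCFCFCCFCFJ

Derivation:
Token 1: literal('C'). Output: "C"
Token 2: literal('F'). Output: "CF"
Token 3: backref(off=2, len=4) (overlapping!). Copied 'CFCF' from pos 0. Output: "CFCFCF"
Token 4: backref(off=4, len=1). Copied 'C' from pos 2. Output: "CFCFCFC"
Token 5: backref(off=7, len=11) (overlapping!). Copied 'CFCFCFCCFCF' from pos 0. Output: "CFCFCFCCFCFCFCCFCF"
Token 6: literal('J'). Output: "CFCFCFCCFCFCFCCFCFJ"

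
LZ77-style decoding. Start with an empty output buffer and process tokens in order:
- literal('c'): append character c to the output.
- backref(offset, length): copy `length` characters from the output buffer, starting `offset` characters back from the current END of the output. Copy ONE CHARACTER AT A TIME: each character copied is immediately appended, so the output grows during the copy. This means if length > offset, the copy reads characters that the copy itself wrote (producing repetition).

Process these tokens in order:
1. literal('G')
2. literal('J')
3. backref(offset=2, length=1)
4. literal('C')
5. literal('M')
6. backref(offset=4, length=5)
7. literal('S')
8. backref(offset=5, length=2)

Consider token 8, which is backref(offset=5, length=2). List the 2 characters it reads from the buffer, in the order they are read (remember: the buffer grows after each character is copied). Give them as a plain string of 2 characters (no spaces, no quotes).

Token 1: literal('G'). Output: "G"
Token 2: literal('J'). Output: "GJ"
Token 3: backref(off=2, len=1). Copied 'G' from pos 0. Output: "GJG"
Token 4: literal('C'). Output: "GJGC"
Token 5: literal('M'). Output: "GJGCM"
Token 6: backref(off=4, len=5) (overlapping!). Copied 'JGCMJ' from pos 1. Output: "GJGCMJGCMJ"
Token 7: literal('S'). Output: "GJGCMJGCMJS"
Token 8: backref(off=5, len=2). Buffer before: "GJGCMJGCMJS" (len 11)
  byte 1: read out[6]='G', append. Buffer now: "GJGCMJGCMJSG"
  byte 2: read out[7]='C', append. Buffer now: "GJGCMJGCMJSGC"

Answer: GC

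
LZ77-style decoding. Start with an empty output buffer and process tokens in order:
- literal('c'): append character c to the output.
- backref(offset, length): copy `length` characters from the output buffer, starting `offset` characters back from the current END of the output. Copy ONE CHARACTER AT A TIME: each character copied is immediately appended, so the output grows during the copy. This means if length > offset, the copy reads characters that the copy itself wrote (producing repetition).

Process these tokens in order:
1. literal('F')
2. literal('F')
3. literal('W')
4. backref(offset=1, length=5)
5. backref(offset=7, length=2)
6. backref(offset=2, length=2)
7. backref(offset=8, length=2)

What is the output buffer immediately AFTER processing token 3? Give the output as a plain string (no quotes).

Answer: FFW

Derivation:
Token 1: literal('F'). Output: "F"
Token 2: literal('F'). Output: "FF"
Token 3: literal('W'). Output: "FFW"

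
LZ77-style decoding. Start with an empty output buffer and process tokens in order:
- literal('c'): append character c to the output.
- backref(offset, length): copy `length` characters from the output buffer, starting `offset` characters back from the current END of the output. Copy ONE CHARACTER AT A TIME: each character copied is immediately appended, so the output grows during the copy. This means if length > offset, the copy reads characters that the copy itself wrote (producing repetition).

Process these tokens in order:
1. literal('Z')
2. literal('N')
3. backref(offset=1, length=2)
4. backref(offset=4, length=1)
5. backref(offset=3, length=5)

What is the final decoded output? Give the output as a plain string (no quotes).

Token 1: literal('Z'). Output: "Z"
Token 2: literal('N'). Output: "ZN"
Token 3: backref(off=1, len=2) (overlapping!). Copied 'NN' from pos 1. Output: "ZNNN"
Token 4: backref(off=4, len=1). Copied 'Z' from pos 0. Output: "ZNNNZ"
Token 5: backref(off=3, len=5) (overlapping!). Copied 'NNZNN' from pos 2. Output: "ZNNNZNNZNN"

Answer: ZNNNZNNZNN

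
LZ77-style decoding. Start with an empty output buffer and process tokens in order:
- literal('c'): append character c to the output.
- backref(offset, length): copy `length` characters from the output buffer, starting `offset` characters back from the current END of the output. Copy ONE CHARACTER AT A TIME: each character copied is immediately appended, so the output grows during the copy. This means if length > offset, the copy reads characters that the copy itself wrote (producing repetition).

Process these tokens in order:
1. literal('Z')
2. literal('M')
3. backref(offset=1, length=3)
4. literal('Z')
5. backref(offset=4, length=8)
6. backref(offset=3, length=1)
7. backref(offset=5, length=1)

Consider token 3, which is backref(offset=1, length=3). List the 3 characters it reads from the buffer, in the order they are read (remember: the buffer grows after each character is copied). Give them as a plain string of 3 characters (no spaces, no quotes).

Answer: MMM

Derivation:
Token 1: literal('Z'). Output: "Z"
Token 2: literal('M'). Output: "ZM"
Token 3: backref(off=1, len=3). Buffer before: "ZM" (len 2)
  byte 1: read out[1]='M', append. Buffer now: "ZMM"
  byte 2: read out[2]='M', append. Buffer now: "ZMMM"
  byte 3: read out[3]='M', append. Buffer now: "ZMMMM"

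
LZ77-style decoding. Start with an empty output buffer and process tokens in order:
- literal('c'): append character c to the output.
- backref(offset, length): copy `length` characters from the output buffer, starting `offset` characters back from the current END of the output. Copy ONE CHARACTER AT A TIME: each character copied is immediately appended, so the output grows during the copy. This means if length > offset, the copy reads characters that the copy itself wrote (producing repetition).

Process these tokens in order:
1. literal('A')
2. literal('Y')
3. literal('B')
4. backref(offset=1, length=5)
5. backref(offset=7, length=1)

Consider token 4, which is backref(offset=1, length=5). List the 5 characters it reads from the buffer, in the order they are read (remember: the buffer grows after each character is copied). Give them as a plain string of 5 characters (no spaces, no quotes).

Answer: BBBBB

Derivation:
Token 1: literal('A'). Output: "A"
Token 2: literal('Y'). Output: "AY"
Token 3: literal('B'). Output: "AYB"
Token 4: backref(off=1, len=5). Buffer before: "AYB" (len 3)
  byte 1: read out[2]='B', append. Buffer now: "AYBB"
  byte 2: read out[3]='B', append. Buffer now: "AYBBB"
  byte 3: read out[4]='B', append. Buffer now: "AYBBBB"
  byte 4: read out[5]='B', append. Buffer now: "AYBBBBB"
  byte 5: read out[6]='B', append. Buffer now: "AYBBBBBB"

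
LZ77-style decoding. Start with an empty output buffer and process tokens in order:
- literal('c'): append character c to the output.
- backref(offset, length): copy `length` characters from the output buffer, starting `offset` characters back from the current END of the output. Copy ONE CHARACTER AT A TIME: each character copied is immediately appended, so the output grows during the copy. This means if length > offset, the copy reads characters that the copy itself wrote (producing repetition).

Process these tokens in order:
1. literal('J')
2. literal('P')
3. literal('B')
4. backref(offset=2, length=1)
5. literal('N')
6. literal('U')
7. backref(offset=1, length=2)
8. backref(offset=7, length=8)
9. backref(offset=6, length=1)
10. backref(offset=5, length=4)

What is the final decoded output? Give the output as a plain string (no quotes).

Token 1: literal('J'). Output: "J"
Token 2: literal('P'). Output: "JP"
Token 3: literal('B'). Output: "JPB"
Token 4: backref(off=2, len=1). Copied 'P' from pos 1. Output: "JPBP"
Token 5: literal('N'). Output: "JPBPN"
Token 6: literal('U'). Output: "JPBPNU"
Token 7: backref(off=1, len=2) (overlapping!). Copied 'UU' from pos 5. Output: "JPBPNUUU"
Token 8: backref(off=7, len=8) (overlapping!). Copied 'PBPNUUUP' from pos 1. Output: "JPBPNUUUPBPNUUUP"
Token 9: backref(off=6, len=1). Copied 'P' from pos 10. Output: "JPBPNUUUPBPNUUUPP"
Token 10: backref(off=5, len=4). Copied 'UUUP' from pos 12. Output: "JPBPNUUUPBPNUUUPPUUUP"

Answer: JPBPNUUUPBPNUUUPPUUUP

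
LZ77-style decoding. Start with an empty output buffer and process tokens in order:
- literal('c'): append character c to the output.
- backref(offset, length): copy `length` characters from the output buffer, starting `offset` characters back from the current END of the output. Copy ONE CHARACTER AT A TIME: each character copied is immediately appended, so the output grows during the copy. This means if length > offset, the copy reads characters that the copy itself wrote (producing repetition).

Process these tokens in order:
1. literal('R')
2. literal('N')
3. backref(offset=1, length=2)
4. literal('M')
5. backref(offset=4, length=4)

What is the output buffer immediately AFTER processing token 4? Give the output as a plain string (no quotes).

Answer: RNNNM

Derivation:
Token 1: literal('R'). Output: "R"
Token 2: literal('N'). Output: "RN"
Token 3: backref(off=1, len=2) (overlapping!). Copied 'NN' from pos 1. Output: "RNNN"
Token 4: literal('M'). Output: "RNNNM"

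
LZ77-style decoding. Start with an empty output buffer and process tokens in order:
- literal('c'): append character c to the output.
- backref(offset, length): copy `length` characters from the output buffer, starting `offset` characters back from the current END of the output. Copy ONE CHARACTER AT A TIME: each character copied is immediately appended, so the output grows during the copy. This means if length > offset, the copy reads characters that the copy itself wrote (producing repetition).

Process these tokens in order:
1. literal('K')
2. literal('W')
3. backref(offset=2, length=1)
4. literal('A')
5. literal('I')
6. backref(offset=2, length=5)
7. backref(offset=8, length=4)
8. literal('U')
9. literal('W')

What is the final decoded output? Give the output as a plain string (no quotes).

Token 1: literal('K'). Output: "K"
Token 2: literal('W'). Output: "KW"
Token 3: backref(off=2, len=1). Copied 'K' from pos 0. Output: "KWK"
Token 4: literal('A'). Output: "KWKA"
Token 5: literal('I'). Output: "KWKAI"
Token 6: backref(off=2, len=5) (overlapping!). Copied 'AIAIA' from pos 3. Output: "KWKAIAIAIA"
Token 7: backref(off=8, len=4). Copied 'KAIA' from pos 2. Output: "KWKAIAIAIAKAIA"
Token 8: literal('U'). Output: "KWKAIAIAIAKAIAU"
Token 9: literal('W'). Output: "KWKAIAIAIAKAIAUW"

Answer: KWKAIAIAIAKAIAUW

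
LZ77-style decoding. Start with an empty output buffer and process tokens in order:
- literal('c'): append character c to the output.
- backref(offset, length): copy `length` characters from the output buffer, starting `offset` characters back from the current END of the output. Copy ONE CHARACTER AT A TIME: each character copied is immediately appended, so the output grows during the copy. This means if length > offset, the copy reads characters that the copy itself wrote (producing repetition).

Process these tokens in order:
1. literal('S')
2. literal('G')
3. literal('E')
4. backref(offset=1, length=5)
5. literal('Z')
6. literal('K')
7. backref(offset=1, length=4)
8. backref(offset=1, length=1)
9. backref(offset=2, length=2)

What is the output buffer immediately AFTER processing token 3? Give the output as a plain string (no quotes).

Answer: SGE

Derivation:
Token 1: literal('S'). Output: "S"
Token 2: literal('G'). Output: "SG"
Token 3: literal('E'). Output: "SGE"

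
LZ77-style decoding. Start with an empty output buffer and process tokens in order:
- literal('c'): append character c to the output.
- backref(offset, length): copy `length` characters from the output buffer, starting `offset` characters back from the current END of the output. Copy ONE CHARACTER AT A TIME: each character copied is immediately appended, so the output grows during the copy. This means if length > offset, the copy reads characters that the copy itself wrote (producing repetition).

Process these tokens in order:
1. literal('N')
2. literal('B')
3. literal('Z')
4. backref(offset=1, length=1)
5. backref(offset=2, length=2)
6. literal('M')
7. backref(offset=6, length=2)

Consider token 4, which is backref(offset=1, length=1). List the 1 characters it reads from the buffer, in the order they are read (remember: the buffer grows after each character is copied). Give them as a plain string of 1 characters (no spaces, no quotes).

Answer: Z

Derivation:
Token 1: literal('N'). Output: "N"
Token 2: literal('B'). Output: "NB"
Token 3: literal('Z'). Output: "NBZ"
Token 4: backref(off=1, len=1). Buffer before: "NBZ" (len 3)
  byte 1: read out[2]='Z', append. Buffer now: "NBZZ"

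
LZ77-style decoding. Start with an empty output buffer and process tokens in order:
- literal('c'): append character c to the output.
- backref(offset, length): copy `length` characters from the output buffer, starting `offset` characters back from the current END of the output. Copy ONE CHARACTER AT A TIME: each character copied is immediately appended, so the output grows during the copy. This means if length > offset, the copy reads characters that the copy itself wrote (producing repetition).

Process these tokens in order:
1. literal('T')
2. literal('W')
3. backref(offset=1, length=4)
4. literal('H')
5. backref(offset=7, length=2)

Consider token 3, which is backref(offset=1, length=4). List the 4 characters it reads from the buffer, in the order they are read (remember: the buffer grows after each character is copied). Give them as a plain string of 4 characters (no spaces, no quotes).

Token 1: literal('T'). Output: "T"
Token 2: literal('W'). Output: "TW"
Token 3: backref(off=1, len=4). Buffer before: "TW" (len 2)
  byte 1: read out[1]='W', append. Buffer now: "TWW"
  byte 2: read out[2]='W', append. Buffer now: "TWWW"
  byte 3: read out[3]='W', append. Buffer now: "TWWWW"
  byte 4: read out[4]='W', append. Buffer now: "TWWWWW"

Answer: WWWW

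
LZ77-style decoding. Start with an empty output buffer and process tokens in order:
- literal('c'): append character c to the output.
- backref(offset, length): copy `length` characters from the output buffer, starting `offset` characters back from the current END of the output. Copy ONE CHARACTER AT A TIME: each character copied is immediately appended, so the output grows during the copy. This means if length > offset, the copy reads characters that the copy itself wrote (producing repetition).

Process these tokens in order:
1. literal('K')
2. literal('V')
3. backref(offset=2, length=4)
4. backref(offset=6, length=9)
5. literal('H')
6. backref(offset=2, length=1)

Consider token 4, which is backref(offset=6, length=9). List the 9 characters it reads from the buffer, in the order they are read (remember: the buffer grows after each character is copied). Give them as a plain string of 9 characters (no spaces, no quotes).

Token 1: literal('K'). Output: "K"
Token 2: literal('V'). Output: "KV"
Token 3: backref(off=2, len=4) (overlapping!). Copied 'KVKV' from pos 0. Output: "KVKVKV"
Token 4: backref(off=6, len=9). Buffer before: "KVKVKV" (len 6)
  byte 1: read out[0]='K', append. Buffer now: "KVKVKVK"
  byte 2: read out[1]='V', append. Buffer now: "KVKVKVKV"
  byte 3: read out[2]='K', append. Buffer now: "KVKVKVKVK"
  byte 4: read out[3]='V', append. Buffer now: "KVKVKVKVKV"
  byte 5: read out[4]='K', append. Buffer now: "KVKVKVKVKVK"
  byte 6: read out[5]='V', append. Buffer now: "KVKVKVKVKVKV"
  byte 7: read out[6]='K', append. Buffer now: "KVKVKVKVKVKVK"
  byte 8: read out[7]='V', append. Buffer now: "KVKVKVKVKVKVKV"
  byte 9: read out[8]='K', append. Buffer now: "KVKVKVKVKVKVKVK"

Answer: KVKVKVKVK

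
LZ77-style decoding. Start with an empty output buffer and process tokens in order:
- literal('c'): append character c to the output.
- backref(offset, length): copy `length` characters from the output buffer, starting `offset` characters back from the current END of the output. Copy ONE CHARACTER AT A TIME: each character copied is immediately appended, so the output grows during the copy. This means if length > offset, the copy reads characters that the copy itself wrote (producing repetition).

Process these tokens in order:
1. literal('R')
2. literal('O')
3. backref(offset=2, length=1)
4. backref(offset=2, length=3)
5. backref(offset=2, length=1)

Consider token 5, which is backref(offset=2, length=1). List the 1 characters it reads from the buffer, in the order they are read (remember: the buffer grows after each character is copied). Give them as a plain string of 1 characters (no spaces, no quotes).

Token 1: literal('R'). Output: "R"
Token 2: literal('O'). Output: "RO"
Token 3: backref(off=2, len=1). Copied 'R' from pos 0. Output: "ROR"
Token 4: backref(off=2, len=3) (overlapping!). Copied 'ORO' from pos 1. Output: "RORORO"
Token 5: backref(off=2, len=1). Buffer before: "RORORO" (len 6)
  byte 1: read out[4]='R', append. Buffer now: "ROROROR"

Answer: R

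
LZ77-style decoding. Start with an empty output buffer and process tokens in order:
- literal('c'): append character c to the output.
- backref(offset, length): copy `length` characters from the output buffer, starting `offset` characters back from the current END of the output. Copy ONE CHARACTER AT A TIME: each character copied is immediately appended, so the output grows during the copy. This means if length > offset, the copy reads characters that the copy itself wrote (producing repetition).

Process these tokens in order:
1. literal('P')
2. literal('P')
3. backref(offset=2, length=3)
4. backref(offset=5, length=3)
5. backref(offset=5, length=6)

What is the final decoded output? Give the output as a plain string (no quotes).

Token 1: literal('P'). Output: "P"
Token 2: literal('P'). Output: "PP"
Token 3: backref(off=2, len=3) (overlapping!). Copied 'PPP' from pos 0. Output: "PPPPP"
Token 4: backref(off=5, len=3). Copied 'PPP' from pos 0. Output: "PPPPPPPP"
Token 5: backref(off=5, len=6) (overlapping!). Copied 'PPPPPP' from pos 3. Output: "PPPPPPPPPPPPPP"

Answer: PPPPPPPPPPPPPP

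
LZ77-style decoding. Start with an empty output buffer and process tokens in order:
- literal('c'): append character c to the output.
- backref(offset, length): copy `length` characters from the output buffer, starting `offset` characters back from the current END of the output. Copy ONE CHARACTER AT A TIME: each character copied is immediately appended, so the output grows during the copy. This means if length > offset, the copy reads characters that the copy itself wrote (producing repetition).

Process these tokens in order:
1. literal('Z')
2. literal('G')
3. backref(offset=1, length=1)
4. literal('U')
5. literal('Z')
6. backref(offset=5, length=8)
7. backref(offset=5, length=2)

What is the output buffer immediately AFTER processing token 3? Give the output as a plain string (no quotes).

Answer: ZGG

Derivation:
Token 1: literal('Z'). Output: "Z"
Token 2: literal('G'). Output: "ZG"
Token 3: backref(off=1, len=1). Copied 'G' from pos 1. Output: "ZGG"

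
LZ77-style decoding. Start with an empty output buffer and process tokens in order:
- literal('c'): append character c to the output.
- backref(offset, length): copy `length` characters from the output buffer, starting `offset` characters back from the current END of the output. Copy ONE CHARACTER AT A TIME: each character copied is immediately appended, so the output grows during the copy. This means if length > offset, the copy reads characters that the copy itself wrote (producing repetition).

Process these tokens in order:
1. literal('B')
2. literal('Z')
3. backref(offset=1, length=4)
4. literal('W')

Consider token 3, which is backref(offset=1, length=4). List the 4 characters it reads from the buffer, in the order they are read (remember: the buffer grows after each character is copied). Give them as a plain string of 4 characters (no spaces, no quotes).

Token 1: literal('B'). Output: "B"
Token 2: literal('Z'). Output: "BZ"
Token 3: backref(off=1, len=4). Buffer before: "BZ" (len 2)
  byte 1: read out[1]='Z', append. Buffer now: "BZZ"
  byte 2: read out[2]='Z', append. Buffer now: "BZZZ"
  byte 3: read out[3]='Z', append. Buffer now: "BZZZZ"
  byte 4: read out[4]='Z', append. Buffer now: "BZZZZZ"

Answer: ZZZZ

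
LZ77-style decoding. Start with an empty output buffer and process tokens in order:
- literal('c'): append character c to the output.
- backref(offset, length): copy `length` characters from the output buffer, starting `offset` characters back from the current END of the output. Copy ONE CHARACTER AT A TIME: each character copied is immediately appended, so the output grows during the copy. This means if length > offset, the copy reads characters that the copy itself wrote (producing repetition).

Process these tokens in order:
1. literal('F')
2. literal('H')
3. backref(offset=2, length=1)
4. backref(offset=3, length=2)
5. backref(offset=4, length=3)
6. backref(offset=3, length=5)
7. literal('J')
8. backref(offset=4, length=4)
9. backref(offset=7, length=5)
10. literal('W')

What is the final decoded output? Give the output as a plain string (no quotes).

Token 1: literal('F'). Output: "F"
Token 2: literal('H'). Output: "FH"
Token 3: backref(off=2, len=1). Copied 'F' from pos 0. Output: "FHF"
Token 4: backref(off=3, len=2). Copied 'FH' from pos 0. Output: "FHFFH"
Token 5: backref(off=4, len=3). Copied 'HFF' from pos 1. Output: "FHFFHHFF"
Token 6: backref(off=3, len=5) (overlapping!). Copied 'HFFHF' from pos 5. Output: "FHFFHHFFHFFHF"
Token 7: literal('J'). Output: "FHFFHHFFHFFHFJ"
Token 8: backref(off=4, len=4). Copied 'FHFJ' from pos 10. Output: "FHFFHHFFHFFHFJFHFJ"
Token 9: backref(off=7, len=5). Copied 'HFJFH' from pos 11. Output: "FHFFHHFFHFFHFJFHFJHFJFH"
Token 10: literal('W'). Output: "FHFFHHFFHFFHFJFHFJHFJFHW"

Answer: FHFFHHFFHFFHFJFHFJHFJFHW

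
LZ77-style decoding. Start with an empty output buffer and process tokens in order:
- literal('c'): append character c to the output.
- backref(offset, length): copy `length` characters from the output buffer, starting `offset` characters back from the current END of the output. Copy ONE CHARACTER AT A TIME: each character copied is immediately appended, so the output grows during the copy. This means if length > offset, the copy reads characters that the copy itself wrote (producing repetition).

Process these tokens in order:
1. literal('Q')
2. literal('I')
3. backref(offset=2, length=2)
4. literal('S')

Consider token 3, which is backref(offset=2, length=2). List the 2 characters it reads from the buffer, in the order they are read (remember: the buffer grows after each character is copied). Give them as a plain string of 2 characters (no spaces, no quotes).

Answer: QI

Derivation:
Token 1: literal('Q'). Output: "Q"
Token 2: literal('I'). Output: "QI"
Token 3: backref(off=2, len=2). Buffer before: "QI" (len 2)
  byte 1: read out[0]='Q', append. Buffer now: "QIQ"
  byte 2: read out[1]='I', append. Buffer now: "QIQI"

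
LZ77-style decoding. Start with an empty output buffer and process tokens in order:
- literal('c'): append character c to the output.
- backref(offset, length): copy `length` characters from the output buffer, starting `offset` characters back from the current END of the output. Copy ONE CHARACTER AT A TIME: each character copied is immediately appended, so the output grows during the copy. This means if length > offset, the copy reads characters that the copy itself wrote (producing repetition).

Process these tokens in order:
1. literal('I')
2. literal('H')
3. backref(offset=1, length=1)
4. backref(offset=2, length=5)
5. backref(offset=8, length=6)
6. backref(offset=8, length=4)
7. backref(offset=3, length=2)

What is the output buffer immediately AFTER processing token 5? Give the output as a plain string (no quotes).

Answer: IHHHHHHHIHHHHH

Derivation:
Token 1: literal('I'). Output: "I"
Token 2: literal('H'). Output: "IH"
Token 3: backref(off=1, len=1). Copied 'H' from pos 1. Output: "IHH"
Token 4: backref(off=2, len=5) (overlapping!). Copied 'HHHHH' from pos 1. Output: "IHHHHHHH"
Token 5: backref(off=8, len=6). Copied 'IHHHHH' from pos 0. Output: "IHHHHHHHIHHHHH"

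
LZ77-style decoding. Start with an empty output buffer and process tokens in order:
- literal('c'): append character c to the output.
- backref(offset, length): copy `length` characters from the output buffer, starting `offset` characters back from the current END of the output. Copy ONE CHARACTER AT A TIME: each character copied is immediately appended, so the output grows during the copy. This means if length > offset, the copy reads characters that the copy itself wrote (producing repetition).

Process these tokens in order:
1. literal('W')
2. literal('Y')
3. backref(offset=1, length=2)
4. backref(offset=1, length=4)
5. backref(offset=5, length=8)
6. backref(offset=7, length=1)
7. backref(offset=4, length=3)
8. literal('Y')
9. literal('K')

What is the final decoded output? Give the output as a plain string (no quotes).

Answer: WYYYYYYYYYYYYYYYYYYYYK

Derivation:
Token 1: literal('W'). Output: "W"
Token 2: literal('Y'). Output: "WY"
Token 3: backref(off=1, len=2) (overlapping!). Copied 'YY' from pos 1. Output: "WYYY"
Token 4: backref(off=1, len=4) (overlapping!). Copied 'YYYY' from pos 3. Output: "WYYYYYYY"
Token 5: backref(off=5, len=8) (overlapping!). Copied 'YYYYYYYY' from pos 3. Output: "WYYYYYYYYYYYYYYY"
Token 6: backref(off=7, len=1). Copied 'Y' from pos 9. Output: "WYYYYYYYYYYYYYYYY"
Token 7: backref(off=4, len=3). Copied 'YYY' from pos 13. Output: "WYYYYYYYYYYYYYYYYYYY"
Token 8: literal('Y'). Output: "WYYYYYYYYYYYYYYYYYYYY"
Token 9: literal('K'). Output: "WYYYYYYYYYYYYYYYYYYYYK"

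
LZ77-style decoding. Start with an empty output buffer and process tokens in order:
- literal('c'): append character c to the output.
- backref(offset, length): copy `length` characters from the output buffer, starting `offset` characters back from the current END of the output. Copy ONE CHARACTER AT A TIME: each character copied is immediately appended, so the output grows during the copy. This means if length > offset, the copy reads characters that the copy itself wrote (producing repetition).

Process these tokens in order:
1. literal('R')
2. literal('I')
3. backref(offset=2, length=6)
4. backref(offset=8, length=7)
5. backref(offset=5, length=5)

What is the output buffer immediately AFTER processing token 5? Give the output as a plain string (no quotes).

Answer: RIRIRIRIRIRIRIRRIRIR

Derivation:
Token 1: literal('R'). Output: "R"
Token 2: literal('I'). Output: "RI"
Token 3: backref(off=2, len=6) (overlapping!). Copied 'RIRIRI' from pos 0. Output: "RIRIRIRI"
Token 4: backref(off=8, len=7). Copied 'RIRIRIR' from pos 0. Output: "RIRIRIRIRIRIRIR"
Token 5: backref(off=5, len=5). Copied 'RIRIR' from pos 10. Output: "RIRIRIRIRIRIRIRRIRIR"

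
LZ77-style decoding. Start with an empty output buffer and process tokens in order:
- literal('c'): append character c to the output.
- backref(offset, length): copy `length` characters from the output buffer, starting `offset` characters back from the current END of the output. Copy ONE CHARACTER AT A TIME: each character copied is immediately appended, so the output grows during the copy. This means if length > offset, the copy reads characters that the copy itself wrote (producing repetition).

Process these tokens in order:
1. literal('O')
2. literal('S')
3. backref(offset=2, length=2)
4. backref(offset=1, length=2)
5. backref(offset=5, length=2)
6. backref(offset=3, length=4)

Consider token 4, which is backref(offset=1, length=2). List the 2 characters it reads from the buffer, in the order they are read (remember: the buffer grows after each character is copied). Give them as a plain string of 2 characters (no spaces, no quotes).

Token 1: literal('O'). Output: "O"
Token 2: literal('S'). Output: "OS"
Token 3: backref(off=2, len=2). Copied 'OS' from pos 0. Output: "OSOS"
Token 4: backref(off=1, len=2). Buffer before: "OSOS" (len 4)
  byte 1: read out[3]='S', append. Buffer now: "OSOSS"
  byte 2: read out[4]='S', append. Buffer now: "OSOSSS"

Answer: SS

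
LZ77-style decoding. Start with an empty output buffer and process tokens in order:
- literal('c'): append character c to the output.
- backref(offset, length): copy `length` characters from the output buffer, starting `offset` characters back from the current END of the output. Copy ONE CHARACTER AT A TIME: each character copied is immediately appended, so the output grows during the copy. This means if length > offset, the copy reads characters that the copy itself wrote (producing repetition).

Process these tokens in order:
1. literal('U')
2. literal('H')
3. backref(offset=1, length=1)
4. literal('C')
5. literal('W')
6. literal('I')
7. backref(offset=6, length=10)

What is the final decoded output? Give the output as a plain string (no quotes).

Answer: UHHCWIUHHCWIUHHC

Derivation:
Token 1: literal('U'). Output: "U"
Token 2: literal('H'). Output: "UH"
Token 3: backref(off=1, len=1). Copied 'H' from pos 1. Output: "UHH"
Token 4: literal('C'). Output: "UHHC"
Token 5: literal('W'). Output: "UHHCW"
Token 6: literal('I'). Output: "UHHCWI"
Token 7: backref(off=6, len=10) (overlapping!). Copied 'UHHCWIUHHC' from pos 0. Output: "UHHCWIUHHCWIUHHC"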